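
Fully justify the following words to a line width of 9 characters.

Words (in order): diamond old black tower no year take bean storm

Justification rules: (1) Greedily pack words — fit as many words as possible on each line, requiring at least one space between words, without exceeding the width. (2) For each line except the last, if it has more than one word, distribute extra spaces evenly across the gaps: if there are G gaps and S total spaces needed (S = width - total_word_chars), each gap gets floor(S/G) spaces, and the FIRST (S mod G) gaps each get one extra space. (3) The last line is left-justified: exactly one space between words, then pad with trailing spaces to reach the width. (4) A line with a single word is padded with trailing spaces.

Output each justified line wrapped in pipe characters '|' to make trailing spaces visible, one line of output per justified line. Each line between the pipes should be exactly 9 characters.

Answer: |diamond  |
|old black|
|tower  no|
|year take|
|bean     |
|storm    |

Derivation:
Line 1: ['diamond'] (min_width=7, slack=2)
Line 2: ['old', 'black'] (min_width=9, slack=0)
Line 3: ['tower', 'no'] (min_width=8, slack=1)
Line 4: ['year', 'take'] (min_width=9, slack=0)
Line 5: ['bean'] (min_width=4, slack=5)
Line 6: ['storm'] (min_width=5, slack=4)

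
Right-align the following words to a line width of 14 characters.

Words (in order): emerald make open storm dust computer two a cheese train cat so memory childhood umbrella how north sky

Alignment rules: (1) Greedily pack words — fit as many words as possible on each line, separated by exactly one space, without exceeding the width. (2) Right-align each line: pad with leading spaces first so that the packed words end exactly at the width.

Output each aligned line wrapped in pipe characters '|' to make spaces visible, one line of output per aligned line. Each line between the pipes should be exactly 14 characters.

Answer: |  emerald make|
|    open storm|
| dust computer|
|  two a cheese|
|  train cat so|
|        memory|
|     childhood|
|  umbrella how|
|     north sky|

Derivation:
Line 1: ['emerald', 'make'] (min_width=12, slack=2)
Line 2: ['open', 'storm'] (min_width=10, slack=4)
Line 3: ['dust', 'computer'] (min_width=13, slack=1)
Line 4: ['two', 'a', 'cheese'] (min_width=12, slack=2)
Line 5: ['train', 'cat', 'so'] (min_width=12, slack=2)
Line 6: ['memory'] (min_width=6, slack=8)
Line 7: ['childhood'] (min_width=9, slack=5)
Line 8: ['umbrella', 'how'] (min_width=12, slack=2)
Line 9: ['north', 'sky'] (min_width=9, slack=5)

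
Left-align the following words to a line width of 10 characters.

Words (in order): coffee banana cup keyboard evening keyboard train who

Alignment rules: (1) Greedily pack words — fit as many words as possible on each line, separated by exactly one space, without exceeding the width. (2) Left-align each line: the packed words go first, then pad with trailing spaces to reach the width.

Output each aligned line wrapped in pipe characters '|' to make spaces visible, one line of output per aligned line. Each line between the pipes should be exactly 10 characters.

Line 1: ['coffee'] (min_width=6, slack=4)
Line 2: ['banana', 'cup'] (min_width=10, slack=0)
Line 3: ['keyboard'] (min_width=8, slack=2)
Line 4: ['evening'] (min_width=7, slack=3)
Line 5: ['keyboard'] (min_width=8, slack=2)
Line 6: ['train', 'who'] (min_width=9, slack=1)

Answer: |coffee    |
|banana cup|
|keyboard  |
|evening   |
|keyboard  |
|train who |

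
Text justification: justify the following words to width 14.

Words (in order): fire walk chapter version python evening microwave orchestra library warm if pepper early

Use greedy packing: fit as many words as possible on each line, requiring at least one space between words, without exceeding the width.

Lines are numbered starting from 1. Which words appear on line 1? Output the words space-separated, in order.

Line 1: ['fire', 'walk'] (min_width=9, slack=5)
Line 2: ['chapter'] (min_width=7, slack=7)
Line 3: ['version', 'python'] (min_width=14, slack=0)
Line 4: ['evening'] (min_width=7, slack=7)
Line 5: ['microwave'] (min_width=9, slack=5)
Line 6: ['orchestra'] (min_width=9, slack=5)
Line 7: ['library', 'warm'] (min_width=12, slack=2)
Line 8: ['if', 'pepper'] (min_width=9, slack=5)
Line 9: ['early'] (min_width=5, slack=9)

Answer: fire walk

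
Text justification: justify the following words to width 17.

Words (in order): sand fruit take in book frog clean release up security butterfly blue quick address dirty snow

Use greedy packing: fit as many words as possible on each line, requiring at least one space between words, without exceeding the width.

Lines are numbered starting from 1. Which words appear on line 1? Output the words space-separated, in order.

Line 1: ['sand', 'fruit', 'take'] (min_width=15, slack=2)
Line 2: ['in', 'book', 'frog'] (min_width=12, slack=5)
Line 3: ['clean', 'release', 'up'] (min_width=16, slack=1)
Line 4: ['security'] (min_width=8, slack=9)
Line 5: ['butterfly', 'blue'] (min_width=14, slack=3)
Line 6: ['quick', 'address'] (min_width=13, slack=4)
Line 7: ['dirty', 'snow'] (min_width=10, slack=7)

Answer: sand fruit take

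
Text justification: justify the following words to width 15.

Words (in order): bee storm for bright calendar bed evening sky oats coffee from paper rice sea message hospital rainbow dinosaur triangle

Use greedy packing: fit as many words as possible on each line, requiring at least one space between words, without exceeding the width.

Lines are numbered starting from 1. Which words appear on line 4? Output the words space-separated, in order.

Line 1: ['bee', 'storm', 'for'] (min_width=13, slack=2)
Line 2: ['bright', 'calendar'] (min_width=15, slack=0)
Line 3: ['bed', 'evening', 'sky'] (min_width=15, slack=0)
Line 4: ['oats', 'coffee'] (min_width=11, slack=4)
Line 5: ['from', 'paper', 'rice'] (min_width=15, slack=0)
Line 6: ['sea', 'message'] (min_width=11, slack=4)
Line 7: ['hospital'] (min_width=8, slack=7)
Line 8: ['rainbow'] (min_width=7, slack=8)
Line 9: ['dinosaur'] (min_width=8, slack=7)
Line 10: ['triangle'] (min_width=8, slack=7)

Answer: oats coffee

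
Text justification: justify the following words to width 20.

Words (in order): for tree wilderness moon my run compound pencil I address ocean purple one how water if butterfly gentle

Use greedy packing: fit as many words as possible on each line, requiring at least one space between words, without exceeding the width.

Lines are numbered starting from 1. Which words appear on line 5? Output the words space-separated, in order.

Answer: water if butterfly

Derivation:
Line 1: ['for', 'tree', 'wilderness'] (min_width=19, slack=1)
Line 2: ['moon', 'my', 'run', 'compound'] (min_width=20, slack=0)
Line 3: ['pencil', 'I', 'address'] (min_width=16, slack=4)
Line 4: ['ocean', 'purple', 'one', 'how'] (min_width=20, slack=0)
Line 5: ['water', 'if', 'butterfly'] (min_width=18, slack=2)
Line 6: ['gentle'] (min_width=6, slack=14)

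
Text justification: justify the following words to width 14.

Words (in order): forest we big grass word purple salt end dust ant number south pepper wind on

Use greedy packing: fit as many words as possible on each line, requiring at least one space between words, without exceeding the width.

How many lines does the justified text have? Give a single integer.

Answer: 6

Derivation:
Line 1: ['forest', 'we', 'big'] (min_width=13, slack=1)
Line 2: ['grass', 'word'] (min_width=10, slack=4)
Line 3: ['purple', 'salt'] (min_width=11, slack=3)
Line 4: ['end', 'dust', 'ant'] (min_width=12, slack=2)
Line 5: ['number', 'south'] (min_width=12, slack=2)
Line 6: ['pepper', 'wind', 'on'] (min_width=14, slack=0)
Total lines: 6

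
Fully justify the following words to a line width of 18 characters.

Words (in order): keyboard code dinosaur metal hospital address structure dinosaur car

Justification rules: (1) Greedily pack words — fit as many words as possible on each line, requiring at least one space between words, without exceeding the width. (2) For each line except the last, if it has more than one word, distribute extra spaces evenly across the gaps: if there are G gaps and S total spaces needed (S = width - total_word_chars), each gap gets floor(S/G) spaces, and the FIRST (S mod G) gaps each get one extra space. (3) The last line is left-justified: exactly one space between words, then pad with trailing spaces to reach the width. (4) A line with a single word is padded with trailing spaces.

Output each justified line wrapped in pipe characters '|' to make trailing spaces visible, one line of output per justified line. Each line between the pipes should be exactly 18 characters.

Line 1: ['keyboard', 'code'] (min_width=13, slack=5)
Line 2: ['dinosaur', 'metal'] (min_width=14, slack=4)
Line 3: ['hospital', 'address'] (min_width=16, slack=2)
Line 4: ['structure', 'dinosaur'] (min_width=18, slack=0)
Line 5: ['car'] (min_width=3, slack=15)

Answer: |keyboard      code|
|dinosaur     metal|
|hospital   address|
|structure dinosaur|
|car               |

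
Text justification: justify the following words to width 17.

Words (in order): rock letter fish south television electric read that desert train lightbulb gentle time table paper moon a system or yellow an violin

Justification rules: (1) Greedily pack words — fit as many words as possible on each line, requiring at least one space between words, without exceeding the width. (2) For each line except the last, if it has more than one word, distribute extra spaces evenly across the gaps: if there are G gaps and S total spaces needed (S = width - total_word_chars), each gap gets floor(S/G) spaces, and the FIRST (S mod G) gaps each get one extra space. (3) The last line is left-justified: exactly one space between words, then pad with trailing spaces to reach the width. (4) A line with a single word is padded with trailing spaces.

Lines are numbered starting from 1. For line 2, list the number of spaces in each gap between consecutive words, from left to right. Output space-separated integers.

Line 1: ['rock', 'letter', 'fish'] (min_width=16, slack=1)
Line 2: ['south', 'television'] (min_width=16, slack=1)
Line 3: ['electric', 'read'] (min_width=13, slack=4)
Line 4: ['that', 'desert', 'train'] (min_width=17, slack=0)
Line 5: ['lightbulb', 'gentle'] (min_width=16, slack=1)
Line 6: ['time', 'table', 'paper'] (min_width=16, slack=1)
Line 7: ['moon', 'a', 'system', 'or'] (min_width=16, slack=1)
Line 8: ['yellow', 'an', 'violin'] (min_width=16, slack=1)

Answer: 2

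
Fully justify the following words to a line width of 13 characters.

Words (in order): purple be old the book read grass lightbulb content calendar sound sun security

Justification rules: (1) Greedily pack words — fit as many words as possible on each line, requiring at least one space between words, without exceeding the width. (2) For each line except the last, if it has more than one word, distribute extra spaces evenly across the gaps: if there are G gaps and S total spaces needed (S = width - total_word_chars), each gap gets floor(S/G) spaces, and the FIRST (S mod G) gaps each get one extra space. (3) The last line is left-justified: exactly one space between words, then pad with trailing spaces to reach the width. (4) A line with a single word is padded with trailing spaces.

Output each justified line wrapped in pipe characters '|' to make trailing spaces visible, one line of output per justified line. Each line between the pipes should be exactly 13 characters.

Answer: |purple be old|
|the book read|
|grass        |
|lightbulb    |
|content      |
|calendar     |
|sound     sun|
|security     |

Derivation:
Line 1: ['purple', 'be', 'old'] (min_width=13, slack=0)
Line 2: ['the', 'book', 'read'] (min_width=13, slack=0)
Line 3: ['grass'] (min_width=5, slack=8)
Line 4: ['lightbulb'] (min_width=9, slack=4)
Line 5: ['content'] (min_width=7, slack=6)
Line 6: ['calendar'] (min_width=8, slack=5)
Line 7: ['sound', 'sun'] (min_width=9, slack=4)
Line 8: ['security'] (min_width=8, slack=5)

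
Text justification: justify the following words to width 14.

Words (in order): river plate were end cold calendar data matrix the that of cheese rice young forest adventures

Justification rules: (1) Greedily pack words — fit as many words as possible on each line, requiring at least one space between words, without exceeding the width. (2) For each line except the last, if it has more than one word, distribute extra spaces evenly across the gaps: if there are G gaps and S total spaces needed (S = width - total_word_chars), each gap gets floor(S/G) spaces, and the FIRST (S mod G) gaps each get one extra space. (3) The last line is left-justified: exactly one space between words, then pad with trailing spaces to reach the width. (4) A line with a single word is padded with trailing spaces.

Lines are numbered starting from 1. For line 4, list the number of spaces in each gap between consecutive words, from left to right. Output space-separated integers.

Answer: 5

Derivation:
Line 1: ['river', 'plate'] (min_width=11, slack=3)
Line 2: ['were', 'end', 'cold'] (min_width=13, slack=1)
Line 3: ['calendar', 'data'] (min_width=13, slack=1)
Line 4: ['matrix', 'the'] (min_width=10, slack=4)
Line 5: ['that', 'of', 'cheese'] (min_width=14, slack=0)
Line 6: ['rice', 'young'] (min_width=10, slack=4)
Line 7: ['forest'] (min_width=6, slack=8)
Line 8: ['adventures'] (min_width=10, slack=4)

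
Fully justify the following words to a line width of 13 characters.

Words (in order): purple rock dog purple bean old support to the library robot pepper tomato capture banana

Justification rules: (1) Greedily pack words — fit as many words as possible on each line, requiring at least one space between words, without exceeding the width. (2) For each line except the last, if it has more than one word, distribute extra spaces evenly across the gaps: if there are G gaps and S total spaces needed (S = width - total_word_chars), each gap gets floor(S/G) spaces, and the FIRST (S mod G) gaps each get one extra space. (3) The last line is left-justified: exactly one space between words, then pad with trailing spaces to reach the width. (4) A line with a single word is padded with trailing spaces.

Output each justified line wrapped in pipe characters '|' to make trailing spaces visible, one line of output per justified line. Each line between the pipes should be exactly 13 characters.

Answer: |purple   rock|
|dog    purple|
|bean      old|
|support    to|
|the   library|
|robot  pepper|
|tomato       |
|capture      |
|banana       |

Derivation:
Line 1: ['purple', 'rock'] (min_width=11, slack=2)
Line 2: ['dog', 'purple'] (min_width=10, slack=3)
Line 3: ['bean', 'old'] (min_width=8, slack=5)
Line 4: ['support', 'to'] (min_width=10, slack=3)
Line 5: ['the', 'library'] (min_width=11, slack=2)
Line 6: ['robot', 'pepper'] (min_width=12, slack=1)
Line 7: ['tomato'] (min_width=6, slack=7)
Line 8: ['capture'] (min_width=7, slack=6)
Line 9: ['banana'] (min_width=6, slack=7)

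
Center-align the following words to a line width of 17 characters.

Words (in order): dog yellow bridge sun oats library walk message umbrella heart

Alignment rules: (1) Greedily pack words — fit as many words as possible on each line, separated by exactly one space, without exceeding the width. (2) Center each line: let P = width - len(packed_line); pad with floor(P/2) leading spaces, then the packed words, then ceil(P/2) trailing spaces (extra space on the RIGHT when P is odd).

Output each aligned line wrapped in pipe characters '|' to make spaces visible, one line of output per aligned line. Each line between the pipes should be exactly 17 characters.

Line 1: ['dog', 'yellow', 'bridge'] (min_width=17, slack=0)
Line 2: ['sun', 'oats', 'library'] (min_width=16, slack=1)
Line 3: ['walk', 'message'] (min_width=12, slack=5)
Line 4: ['umbrella', 'heart'] (min_width=14, slack=3)

Answer: |dog yellow bridge|
|sun oats library |
|  walk message   |
| umbrella heart  |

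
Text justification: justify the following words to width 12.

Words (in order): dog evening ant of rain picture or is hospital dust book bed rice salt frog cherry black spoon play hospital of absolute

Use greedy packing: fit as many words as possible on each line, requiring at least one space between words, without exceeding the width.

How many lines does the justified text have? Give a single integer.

Answer: 11

Derivation:
Line 1: ['dog', 'evening'] (min_width=11, slack=1)
Line 2: ['ant', 'of', 'rain'] (min_width=11, slack=1)
Line 3: ['picture', 'or'] (min_width=10, slack=2)
Line 4: ['is', 'hospital'] (min_width=11, slack=1)
Line 5: ['dust', 'book'] (min_width=9, slack=3)
Line 6: ['bed', 'rice'] (min_width=8, slack=4)
Line 7: ['salt', 'frog'] (min_width=9, slack=3)
Line 8: ['cherry', 'black'] (min_width=12, slack=0)
Line 9: ['spoon', 'play'] (min_width=10, slack=2)
Line 10: ['hospital', 'of'] (min_width=11, slack=1)
Line 11: ['absolute'] (min_width=8, slack=4)
Total lines: 11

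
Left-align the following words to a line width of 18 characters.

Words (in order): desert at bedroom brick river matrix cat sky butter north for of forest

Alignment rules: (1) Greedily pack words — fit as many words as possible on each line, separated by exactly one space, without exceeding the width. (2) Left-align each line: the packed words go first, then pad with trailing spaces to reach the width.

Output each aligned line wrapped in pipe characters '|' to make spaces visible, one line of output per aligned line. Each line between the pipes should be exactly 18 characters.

Line 1: ['desert', 'at', 'bedroom'] (min_width=17, slack=1)
Line 2: ['brick', 'river', 'matrix'] (min_width=18, slack=0)
Line 3: ['cat', 'sky', 'butter'] (min_width=14, slack=4)
Line 4: ['north', 'for', 'of'] (min_width=12, slack=6)
Line 5: ['forest'] (min_width=6, slack=12)

Answer: |desert at bedroom |
|brick river matrix|
|cat sky butter    |
|north for of      |
|forest            |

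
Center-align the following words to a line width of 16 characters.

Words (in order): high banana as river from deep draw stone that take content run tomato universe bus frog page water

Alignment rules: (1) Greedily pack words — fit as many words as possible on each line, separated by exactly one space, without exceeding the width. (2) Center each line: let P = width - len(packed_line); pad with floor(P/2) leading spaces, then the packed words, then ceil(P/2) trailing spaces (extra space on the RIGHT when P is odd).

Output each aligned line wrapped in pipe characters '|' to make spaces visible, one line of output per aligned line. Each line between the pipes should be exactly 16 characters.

Line 1: ['high', 'banana', 'as'] (min_width=14, slack=2)
Line 2: ['river', 'from', 'deep'] (min_width=15, slack=1)
Line 3: ['draw', 'stone', 'that'] (min_width=15, slack=1)
Line 4: ['take', 'content', 'run'] (min_width=16, slack=0)
Line 5: ['tomato', 'universe'] (min_width=15, slack=1)
Line 6: ['bus', 'frog', 'page'] (min_width=13, slack=3)
Line 7: ['water'] (min_width=5, slack=11)

Answer: | high banana as |
|river from deep |
|draw stone that |
|take content run|
|tomato universe |
| bus frog page  |
|     water      |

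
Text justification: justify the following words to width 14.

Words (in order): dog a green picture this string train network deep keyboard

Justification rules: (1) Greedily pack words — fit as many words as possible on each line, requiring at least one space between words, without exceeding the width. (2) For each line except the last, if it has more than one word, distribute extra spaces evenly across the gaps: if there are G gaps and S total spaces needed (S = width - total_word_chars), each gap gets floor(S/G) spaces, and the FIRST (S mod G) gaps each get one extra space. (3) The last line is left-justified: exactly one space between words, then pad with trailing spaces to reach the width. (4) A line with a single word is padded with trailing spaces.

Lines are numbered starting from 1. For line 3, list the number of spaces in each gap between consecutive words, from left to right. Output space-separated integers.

Answer: 3

Derivation:
Line 1: ['dog', 'a', 'green'] (min_width=11, slack=3)
Line 2: ['picture', 'this'] (min_width=12, slack=2)
Line 3: ['string', 'train'] (min_width=12, slack=2)
Line 4: ['network', 'deep'] (min_width=12, slack=2)
Line 5: ['keyboard'] (min_width=8, slack=6)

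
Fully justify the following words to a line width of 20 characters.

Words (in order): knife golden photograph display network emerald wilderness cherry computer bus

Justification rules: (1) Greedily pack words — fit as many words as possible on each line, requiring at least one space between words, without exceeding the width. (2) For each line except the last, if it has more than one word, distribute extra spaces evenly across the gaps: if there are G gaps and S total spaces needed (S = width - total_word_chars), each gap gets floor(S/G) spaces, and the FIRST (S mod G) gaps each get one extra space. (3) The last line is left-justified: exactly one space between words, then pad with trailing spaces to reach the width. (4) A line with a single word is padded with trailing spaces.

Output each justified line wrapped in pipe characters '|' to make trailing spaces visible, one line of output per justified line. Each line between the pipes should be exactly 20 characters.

Line 1: ['knife', 'golden'] (min_width=12, slack=8)
Line 2: ['photograph', 'display'] (min_width=18, slack=2)
Line 3: ['network', 'emerald'] (min_width=15, slack=5)
Line 4: ['wilderness', 'cherry'] (min_width=17, slack=3)
Line 5: ['computer', 'bus'] (min_width=12, slack=8)

Answer: |knife         golden|
|photograph   display|
|network      emerald|
|wilderness    cherry|
|computer bus        |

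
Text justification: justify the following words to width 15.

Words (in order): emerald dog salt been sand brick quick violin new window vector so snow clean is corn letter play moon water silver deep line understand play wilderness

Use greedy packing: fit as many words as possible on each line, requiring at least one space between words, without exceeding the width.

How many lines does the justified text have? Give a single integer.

Answer: 11

Derivation:
Line 1: ['emerald', 'dog'] (min_width=11, slack=4)
Line 2: ['salt', 'been', 'sand'] (min_width=14, slack=1)
Line 3: ['brick', 'quick'] (min_width=11, slack=4)
Line 4: ['violin', 'new'] (min_width=10, slack=5)
Line 5: ['window', 'vector'] (min_width=13, slack=2)
Line 6: ['so', 'snow', 'clean'] (min_width=13, slack=2)
Line 7: ['is', 'corn', 'letter'] (min_width=14, slack=1)
Line 8: ['play', 'moon', 'water'] (min_width=15, slack=0)
Line 9: ['silver', 'deep'] (min_width=11, slack=4)
Line 10: ['line', 'understand'] (min_width=15, slack=0)
Line 11: ['play', 'wilderness'] (min_width=15, slack=0)
Total lines: 11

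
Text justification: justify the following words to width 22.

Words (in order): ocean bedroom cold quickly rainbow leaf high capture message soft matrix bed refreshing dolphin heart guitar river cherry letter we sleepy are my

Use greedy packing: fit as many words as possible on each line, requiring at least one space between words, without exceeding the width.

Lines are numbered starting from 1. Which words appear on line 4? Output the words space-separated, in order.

Line 1: ['ocean', 'bedroom', 'cold'] (min_width=18, slack=4)
Line 2: ['quickly', 'rainbow', 'leaf'] (min_width=20, slack=2)
Line 3: ['high', 'capture', 'message'] (min_width=20, slack=2)
Line 4: ['soft', 'matrix', 'bed'] (min_width=15, slack=7)
Line 5: ['refreshing', 'dolphin'] (min_width=18, slack=4)
Line 6: ['heart', 'guitar', 'river'] (min_width=18, slack=4)
Line 7: ['cherry', 'letter', 'we'] (min_width=16, slack=6)
Line 8: ['sleepy', 'are', 'my'] (min_width=13, slack=9)

Answer: soft matrix bed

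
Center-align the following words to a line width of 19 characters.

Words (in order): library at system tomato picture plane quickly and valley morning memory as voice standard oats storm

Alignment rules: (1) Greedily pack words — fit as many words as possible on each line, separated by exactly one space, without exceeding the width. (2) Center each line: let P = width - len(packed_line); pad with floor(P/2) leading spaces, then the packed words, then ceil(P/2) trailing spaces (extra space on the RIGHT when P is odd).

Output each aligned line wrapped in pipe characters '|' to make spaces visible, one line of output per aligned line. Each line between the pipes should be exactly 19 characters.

Answer: | library at system |
|  tomato picture   |
| plane quickly and |
|  valley morning   |
|  memory as voice  |
|standard oats storm|

Derivation:
Line 1: ['library', 'at', 'system'] (min_width=17, slack=2)
Line 2: ['tomato', 'picture'] (min_width=14, slack=5)
Line 3: ['plane', 'quickly', 'and'] (min_width=17, slack=2)
Line 4: ['valley', 'morning'] (min_width=14, slack=5)
Line 5: ['memory', 'as', 'voice'] (min_width=15, slack=4)
Line 6: ['standard', 'oats', 'storm'] (min_width=19, slack=0)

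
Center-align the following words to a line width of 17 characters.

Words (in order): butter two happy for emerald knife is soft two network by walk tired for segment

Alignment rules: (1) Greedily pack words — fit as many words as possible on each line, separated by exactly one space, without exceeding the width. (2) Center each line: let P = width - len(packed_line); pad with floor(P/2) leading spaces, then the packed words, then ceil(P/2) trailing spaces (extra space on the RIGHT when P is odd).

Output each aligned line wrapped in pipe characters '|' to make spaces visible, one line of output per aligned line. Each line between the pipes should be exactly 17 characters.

Line 1: ['butter', 'two', 'happy'] (min_width=16, slack=1)
Line 2: ['for', 'emerald', 'knife'] (min_width=17, slack=0)
Line 3: ['is', 'soft', 'two'] (min_width=11, slack=6)
Line 4: ['network', 'by', 'walk'] (min_width=15, slack=2)
Line 5: ['tired', 'for', 'segment'] (min_width=17, slack=0)

Answer: |butter two happy |
|for emerald knife|
|   is soft two   |
| network by walk |
|tired for segment|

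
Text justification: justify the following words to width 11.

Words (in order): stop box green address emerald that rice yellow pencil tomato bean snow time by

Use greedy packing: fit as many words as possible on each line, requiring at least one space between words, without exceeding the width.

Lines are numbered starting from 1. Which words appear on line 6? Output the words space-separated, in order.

Line 1: ['stop', 'box'] (min_width=8, slack=3)
Line 2: ['green'] (min_width=5, slack=6)
Line 3: ['address'] (min_width=7, slack=4)
Line 4: ['emerald'] (min_width=7, slack=4)
Line 5: ['that', 'rice'] (min_width=9, slack=2)
Line 6: ['yellow'] (min_width=6, slack=5)
Line 7: ['pencil'] (min_width=6, slack=5)
Line 8: ['tomato', 'bean'] (min_width=11, slack=0)
Line 9: ['snow', 'time'] (min_width=9, slack=2)
Line 10: ['by'] (min_width=2, slack=9)

Answer: yellow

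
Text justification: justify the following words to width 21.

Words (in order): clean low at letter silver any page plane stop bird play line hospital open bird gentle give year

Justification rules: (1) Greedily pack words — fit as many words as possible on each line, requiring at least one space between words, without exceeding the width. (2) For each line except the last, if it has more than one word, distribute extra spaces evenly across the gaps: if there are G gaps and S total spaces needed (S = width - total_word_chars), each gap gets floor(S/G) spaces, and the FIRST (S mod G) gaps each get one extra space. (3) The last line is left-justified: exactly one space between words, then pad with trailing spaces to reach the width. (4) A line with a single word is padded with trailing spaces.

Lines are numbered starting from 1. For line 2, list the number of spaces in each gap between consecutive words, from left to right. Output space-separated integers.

Line 1: ['clean', 'low', 'at', 'letter'] (min_width=19, slack=2)
Line 2: ['silver', 'any', 'page', 'plane'] (min_width=21, slack=0)
Line 3: ['stop', 'bird', 'play', 'line'] (min_width=19, slack=2)
Line 4: ['hospital', 'open', 'bird'] (min_width=18, slack=3)
Line 5: ['gentle', 'give', 'year'] (min_width=16, slack=5)

Answer: 1 1 1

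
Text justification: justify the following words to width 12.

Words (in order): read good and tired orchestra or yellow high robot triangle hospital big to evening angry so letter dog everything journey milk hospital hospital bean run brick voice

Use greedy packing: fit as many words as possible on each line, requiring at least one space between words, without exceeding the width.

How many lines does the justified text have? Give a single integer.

Answer: 16

Derivation:
Line 1: ['read', 'good'] (min_width=9, slack=3)
Line 2: ['and', 'tired'] (min_width=9, slack=3)
Line 3: ['orchestra', 'or'] (min_width=12, slack=0)
Line 4: ['yellow', 'high'] (min_width=11, slack=1)
Line 5: ['robot'] (min_width=5, slack=7)
Line 6: ['triangle'] (min_width=8, slack=4)
Line 7: ['hospital', 'big'] (min_width=12, slack=0)
Line 8: ['to', 'evening'] (min_width=10, slack=2)
Line 9: ['angry', 'so'] (min_width=8, slack=4)
Line 10: ['letter', 'dog'] (min_width=10, slack=2)
Line 11: ['everything'] (min_width=10, slack=2)
Line 12: ['journey', 'milk'] (min_width=12, slack=0)
Line 13: ['hospital'] (min_width=8, slack=4)
Line 14: ['hospital'] (min_width=8, slack=4)
Line 15: ['bean', 'run'] (min_width=8, slack=4)
Line 16: ['brick', 'voice'] (min_width=11, slack=1)
Total lines: 16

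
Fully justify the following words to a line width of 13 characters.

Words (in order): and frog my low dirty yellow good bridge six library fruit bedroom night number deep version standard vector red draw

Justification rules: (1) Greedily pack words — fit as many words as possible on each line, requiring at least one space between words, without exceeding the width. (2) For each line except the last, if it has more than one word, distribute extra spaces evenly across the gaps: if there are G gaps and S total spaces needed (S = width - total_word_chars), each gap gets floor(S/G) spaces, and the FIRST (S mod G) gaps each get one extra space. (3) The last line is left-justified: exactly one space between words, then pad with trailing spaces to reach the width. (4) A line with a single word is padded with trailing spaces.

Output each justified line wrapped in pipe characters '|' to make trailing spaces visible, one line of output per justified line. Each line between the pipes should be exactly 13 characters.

Line 1: ['and', 'frog', 'my'] (min_width=11, slack=2)
Line 2: ['low', 'dirty'] (min_width=9, slack=4)
Line 3: ['yellow', 'good'] (min_width=11, slack=2)
Line 4: ['bridge', 'six'] (min_width=10, slack=3)
Line 5: ['library', 'fruit'] (min_width=13, slack=0)
Line 6: ['bedroom', 'night'] (min_width=13, slack=0)
Line 7: ['number', 'deep'] (min_width=11, slack=2)
Line 8: ['version'] (min_width=7, slack=6)
Line 9: ['standard'] (min_width=8, slack=5)
Line 10: ['vector', 'red'] (min_width=10, slack=3)
Line 11: ['draw'] (min_width=4, slack=9)

Answer: |and  frog  my|
|low     dirty|
|yellow   good|
|bridge    six|
|library fruit|
|bedroom night|
|number   deep|
|version      |
|standard     |
|vector    red|
|draw         |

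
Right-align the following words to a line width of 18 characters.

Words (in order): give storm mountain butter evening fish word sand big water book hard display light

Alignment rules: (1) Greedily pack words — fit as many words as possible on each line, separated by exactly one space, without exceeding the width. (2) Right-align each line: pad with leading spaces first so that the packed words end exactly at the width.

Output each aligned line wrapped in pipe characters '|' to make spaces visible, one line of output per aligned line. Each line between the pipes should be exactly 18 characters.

Line 1: ['give', 'storm'] (min_width=10, slack=8)
Line 2: ['mountain', 'butter'] (min_width=15, slack=3)
Line 3: ['evening', 'fish', 'word'] (min_width=17, slack=1)
Line 4: ['sand', 'big', 'water'] (min_width=14, slack=4)
Line 5: ['book', 'hard', 'display'] (min_width=17, slack=1)
Line 6: ['light'] (min_width=5, slack=13)

Answer: |        give storm|
|   mountain butter|
| evening fish word|
|    sand big water|
| book hard display|
|             light|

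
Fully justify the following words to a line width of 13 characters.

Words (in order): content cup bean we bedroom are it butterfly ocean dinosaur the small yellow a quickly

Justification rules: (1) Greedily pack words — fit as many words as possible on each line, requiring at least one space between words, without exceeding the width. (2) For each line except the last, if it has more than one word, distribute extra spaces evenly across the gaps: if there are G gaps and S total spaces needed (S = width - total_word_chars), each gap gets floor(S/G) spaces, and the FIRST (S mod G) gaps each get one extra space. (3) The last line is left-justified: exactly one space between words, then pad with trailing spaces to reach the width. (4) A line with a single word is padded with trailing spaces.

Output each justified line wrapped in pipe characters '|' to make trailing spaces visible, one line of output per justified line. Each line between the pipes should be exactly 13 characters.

Answer: |content   cup|
|bean       we|
|bedroom   are|
|it  butterfly|
|ocean        |
|dinosaur  the|
|small  yellow|
|a quickly    |

Derivation:
Line 1: ['content', 'cup'] (min_width=11, slack=2)
Line 2: ['bean', 'we'] (min_width=7, slack=6)
Line 3: ['bedroom', 'are'] (min_width=11, slack=2)
Line 4: ['it', 'butterfly'] (min_width=12, slack=1)
Line 5: ['ocean'] (min_width=5, slack=8)
Line 6: ['dinosaur', 'the'] (min_width=12, slack=1)
Line 7: ['small', 'yellow'] (min_width=12, slack=1)
Line 8: ['a', 'quickly'] (min_width=9, slack=4)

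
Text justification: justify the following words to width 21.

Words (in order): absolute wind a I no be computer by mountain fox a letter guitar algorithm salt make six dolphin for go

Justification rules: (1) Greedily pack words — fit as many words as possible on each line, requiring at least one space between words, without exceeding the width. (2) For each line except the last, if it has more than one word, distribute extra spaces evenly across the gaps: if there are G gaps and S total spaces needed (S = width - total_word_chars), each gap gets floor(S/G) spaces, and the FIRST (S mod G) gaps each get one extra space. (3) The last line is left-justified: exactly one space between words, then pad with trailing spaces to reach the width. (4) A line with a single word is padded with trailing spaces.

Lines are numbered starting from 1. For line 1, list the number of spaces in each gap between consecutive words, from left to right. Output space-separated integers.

Answer: 2 1 1 1

Derivation:
Line 1: ['absolute', 'wind', 'a', 'I', 'no'] (min_width=20, slack=1)
Line 2: ['be', 'computer', 'by'] (min_width=14, slack=7)
Line 3: ['mountain', 'fox', 'a', 'letter'] (min_width=21, slack=0)
Line 4: ['guitar', 'algorithm', 'salt'] (min_width=21, slack=0)
Line 5: ['make', 'six', 'dolphin', 'for'] (min_width=20, slack=1)
Line 6: ['go'] (min_width=2, slack=19)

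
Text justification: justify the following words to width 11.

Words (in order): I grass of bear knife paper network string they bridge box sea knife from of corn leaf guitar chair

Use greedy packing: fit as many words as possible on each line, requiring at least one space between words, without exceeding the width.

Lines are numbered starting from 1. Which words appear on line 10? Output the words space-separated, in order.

Answer: guitar

Derivation:
Line 1: ['I', 'grass', 'of'] (min_width=10, slack=1)
Line 2: ['bear', 'knife'] (min_width=10, slack=1)
Line 3: ['paper'] (min_width=5, slack=6)
Line 4: ['network'] (min_width=7, slack=4)
Line 5: ['string', 'they'] (min_width=11, slack=0)
Line 6: ['bridge', 'box'] (min_width=10, slack=1)
Line 7: ['sea', 'knife'] (min_width=9, slack=2)
Line 8: ['from', 'of'] (min_width=7, slack=4)
Line 9: ['corn', 'leaf'] (min_width=9, slack=2)
Line 10: ['guitar'] (min_width=6, slack=5)
Line 11: ['chair'] (min_width=5, slack=6)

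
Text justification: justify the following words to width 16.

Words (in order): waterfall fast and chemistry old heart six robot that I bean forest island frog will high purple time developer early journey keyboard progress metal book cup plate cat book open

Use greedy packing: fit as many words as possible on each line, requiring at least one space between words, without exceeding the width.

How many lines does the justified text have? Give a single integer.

Line 1: ['waterfall', 'fast'] (min_width=14, slack=2)
Line 2: ['and', 'chemistry'] (min_width=13, slack=3)
Line 3: ['old', 'heart', 'six'] (min_width=13, slack=3)
Line 4: ['robot', 'that', 'I'] (min_width=12, slack=4)
Line 5: ['bean', 'forest'] (min_width=11, slack=5)
Line 6: ['island', 'frog', 'will'] (min_width=16, slack=0)
Line 7: ['high', 'purple', 'time'] (min_width=16, slack=0)
Line 8: ['developer', 'early'] (min_width=15, slack=1)
Line 9: ['journey', 'keyboard'] (min_width=16, slack=0)
Line 10: ['progress', 'metal'] (min_width=14, slack=2)
Line 11: ['book', 'cup', 'plate'] (min_width=14, slack=2)
Line 12: ['cat', 'book', 'open'] (min_width=13, slack=3)
Total lines: 12

Answer: 12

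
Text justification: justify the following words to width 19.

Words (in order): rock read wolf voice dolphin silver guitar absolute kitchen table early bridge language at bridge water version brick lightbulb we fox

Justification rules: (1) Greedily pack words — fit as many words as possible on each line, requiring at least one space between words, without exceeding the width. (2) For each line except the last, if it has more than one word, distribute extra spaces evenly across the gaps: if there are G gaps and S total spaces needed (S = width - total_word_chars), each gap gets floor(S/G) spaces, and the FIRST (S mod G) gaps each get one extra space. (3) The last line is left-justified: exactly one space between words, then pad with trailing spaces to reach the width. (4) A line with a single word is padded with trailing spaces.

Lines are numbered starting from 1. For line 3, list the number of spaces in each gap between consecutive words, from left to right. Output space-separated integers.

Answer: 7

Derivation:
Line 1: ['rock', 'read', 'wolf'] (min_width=14, slack=5)
Line 2: ['voice', 'dolphin'] (min_width=13, slack=6)
Line 3: ['silver', 'guitar'] (min_width=13, slack=6)
Line 4: ['absolute', 'kitchen'] (min_width=16, slack=3)
Line 5: ['table', 'early', 'bridge'] (min_width=18, slack=1)
Line 6: ['language', 'at', 'bridge'] (min_width=18, slack=1)
Line 7: ['water', 'version', 'brick'] (min_width=19, slack=0)
Line 8: ['lightbulb', 'we', 'fox'] (min_width=16, slack=3)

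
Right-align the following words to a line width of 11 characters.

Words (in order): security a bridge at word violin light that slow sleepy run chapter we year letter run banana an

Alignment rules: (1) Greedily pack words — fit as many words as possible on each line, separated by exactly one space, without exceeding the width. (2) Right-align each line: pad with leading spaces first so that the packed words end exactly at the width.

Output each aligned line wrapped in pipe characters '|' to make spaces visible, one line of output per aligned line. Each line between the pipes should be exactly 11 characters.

Line 1: ['security', 'a'] (min_width=10, slack=1)
Line 2: ['bridge', 'at'] (min_width=9, slack=2)
Line 3: ['word', 'violin'] (min_width=11, slack=0)
Line 4: ['light', 'that'] (min_width=10, slack=1)
Line 5: ['slow', 'sleepy'] (min_width=11, slack=0)
Line 6: ['run', 'chapter'] (min_width=11, slack=0)
Line 7: ['we', 'year'] (min_width=7, slack=4)
Line 8: ['letter', 'run'] (min_width=10, slack=1)
Line 9: ['banana', 'an'] (min_width=9, slack=2)

Answer: | security a|
|  bridge at|
|word violin|
| light that|
|slow sleepy|
|run chapter|
|    we year|
| letter run|
|  banana an|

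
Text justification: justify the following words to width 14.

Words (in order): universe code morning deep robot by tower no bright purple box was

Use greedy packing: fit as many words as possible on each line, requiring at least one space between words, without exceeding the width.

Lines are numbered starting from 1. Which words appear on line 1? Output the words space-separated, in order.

Line 1: ['universe', 'code'] (min_width=13, slack=1)
Line 2: ['morning', 'deep'] (min_width=12, slack=2)
Line 3: ['robot', 'by', 'tower'] (min_width=14, slack=0)
Line 4: ['no', 'bright'] (min_width=9, slack=5)
Line 5: ['purple', 'box', 'was'] (min_width=14, slack=0)

Answer: universe code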